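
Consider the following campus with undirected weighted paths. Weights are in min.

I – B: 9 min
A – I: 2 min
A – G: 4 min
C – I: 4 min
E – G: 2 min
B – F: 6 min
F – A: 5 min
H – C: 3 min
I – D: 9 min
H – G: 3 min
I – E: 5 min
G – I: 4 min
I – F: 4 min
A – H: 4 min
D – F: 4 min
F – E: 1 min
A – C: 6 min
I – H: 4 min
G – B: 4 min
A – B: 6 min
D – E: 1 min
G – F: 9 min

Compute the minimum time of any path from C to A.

Candidate routes:
C - A: 6 = 6
C - H - A: 3+4 = 7
Cheapest is C - A at 6 min.

6 min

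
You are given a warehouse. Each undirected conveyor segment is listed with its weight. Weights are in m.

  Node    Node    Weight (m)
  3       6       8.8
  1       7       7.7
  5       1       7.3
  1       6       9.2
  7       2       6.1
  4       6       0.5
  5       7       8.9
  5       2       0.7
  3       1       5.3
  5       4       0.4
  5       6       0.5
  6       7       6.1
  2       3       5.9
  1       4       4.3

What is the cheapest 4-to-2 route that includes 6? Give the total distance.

Best 4 to 6: 4–6 costing 0.5
Best 6 to 2: 6–5–2 costing 1.2
Total via 6: 0.5 + 1.2 = 1.7 m.

1.7 m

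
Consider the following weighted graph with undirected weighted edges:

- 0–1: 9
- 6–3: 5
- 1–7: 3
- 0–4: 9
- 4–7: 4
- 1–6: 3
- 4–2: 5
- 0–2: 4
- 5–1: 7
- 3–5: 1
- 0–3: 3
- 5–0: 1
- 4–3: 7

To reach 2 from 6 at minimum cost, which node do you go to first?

3

Compare a few routes:
6 → 1 → 7 → 4 → 2: 3+3+4+5 = 15
6 → 3 → 0 → 2: 5+3+4 = 12
6 → 3 → 5 → 0 → 2: 5+1+1+4 = 11
Cheapest is 6 → 3 → 5 → 0 → 2 at 11.
So from 6 the first move is to 3.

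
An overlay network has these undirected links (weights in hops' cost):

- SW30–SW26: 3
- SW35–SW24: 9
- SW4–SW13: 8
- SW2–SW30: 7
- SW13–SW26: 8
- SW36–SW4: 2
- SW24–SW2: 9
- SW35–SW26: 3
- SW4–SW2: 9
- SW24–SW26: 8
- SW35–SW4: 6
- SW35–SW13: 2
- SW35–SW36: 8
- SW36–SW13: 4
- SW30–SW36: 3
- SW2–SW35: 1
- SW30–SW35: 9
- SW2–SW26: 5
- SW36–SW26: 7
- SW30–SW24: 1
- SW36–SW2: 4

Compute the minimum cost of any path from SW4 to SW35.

6 hops' cost

Candidate routes:
SW4–SW36–SW2–SW35: 2+4+1 = 7
SW4–SW35: 6 = 6
SW4–SW36–SW13–SW35: 2+4+2 = 8
Cheapest is SW4–SW35 at 6 hops' cost.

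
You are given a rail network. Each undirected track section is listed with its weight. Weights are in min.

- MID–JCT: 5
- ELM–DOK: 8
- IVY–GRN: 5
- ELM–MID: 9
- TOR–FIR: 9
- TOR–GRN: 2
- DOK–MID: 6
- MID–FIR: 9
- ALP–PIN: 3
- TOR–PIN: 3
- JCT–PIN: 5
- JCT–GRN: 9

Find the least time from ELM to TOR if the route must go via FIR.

27 min

Shortest ELM→FIR: ELM → MID → FIR = 18
Best FIR to TOR: FIR → TOR costing 9
Total via FIR: 18 + 9 = 27 min.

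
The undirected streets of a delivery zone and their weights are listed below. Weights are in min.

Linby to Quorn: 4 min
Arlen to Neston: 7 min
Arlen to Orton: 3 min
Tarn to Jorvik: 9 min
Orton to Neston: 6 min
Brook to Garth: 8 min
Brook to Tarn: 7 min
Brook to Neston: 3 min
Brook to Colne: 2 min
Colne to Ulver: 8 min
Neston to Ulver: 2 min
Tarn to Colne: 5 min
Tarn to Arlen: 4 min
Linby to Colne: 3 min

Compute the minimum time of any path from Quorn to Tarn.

12 min

Candidate routes:
Quorn–Linby–Colne–Brook–Tarn: 4+3+2+7 = 16
Quorn–Linby–Colne–Tarn: 4+3+5 = 12
Quorn–Linby–Colne–Brook–Neston–Arlen–Tarn: 4+3+2+3+7+4 = 23
Cheapest is Quorn–Linby–Colne–Tarn at 12 min.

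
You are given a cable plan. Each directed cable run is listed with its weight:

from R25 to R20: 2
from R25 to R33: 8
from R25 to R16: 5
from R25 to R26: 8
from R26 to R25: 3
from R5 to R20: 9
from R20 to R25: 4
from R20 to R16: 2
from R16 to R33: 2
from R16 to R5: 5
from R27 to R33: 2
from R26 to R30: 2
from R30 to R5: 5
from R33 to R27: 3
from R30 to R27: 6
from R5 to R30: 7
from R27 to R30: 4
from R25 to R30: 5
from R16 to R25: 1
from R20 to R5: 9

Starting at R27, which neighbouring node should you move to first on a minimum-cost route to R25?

Compare a few routes:
R27 - R30 - R5 - R20 - R16 - R25: 4+5+9+2+1 = 21
R27 - R30 - R5 - R20 - R25: 4+5+9+4 = 22
Cheapest is R27 - R30 - R5 - R20 - R16 - R25 at 21.
So from R27 the first move is to R30.

R30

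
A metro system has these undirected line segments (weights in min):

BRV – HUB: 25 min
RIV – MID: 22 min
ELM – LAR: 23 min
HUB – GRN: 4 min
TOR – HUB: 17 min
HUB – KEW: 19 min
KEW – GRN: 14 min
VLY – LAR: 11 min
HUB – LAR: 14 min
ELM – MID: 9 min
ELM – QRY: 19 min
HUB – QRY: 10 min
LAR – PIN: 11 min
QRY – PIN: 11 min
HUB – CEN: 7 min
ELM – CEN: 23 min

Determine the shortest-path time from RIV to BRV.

Settle nodes by increasing distance from RIV:
RIV: 0
MID: 22  (via RIV)
ELM: 31  (via MID)
QRY: 50  (via ELM)
CEN: 54  (via ELM)
LAR: 54  (via ELM)
HUB: 60  (via QRY)
PIN: 61  (via QRY)
GRN: 64  (via HUB)
VLY: 65  (via LAR)
TOR: 77  (via HUB)
KEW: 78  (via GRN)
BRV: 85  (via HUB)
Shortest route: RIV–MID–ELM–QRY–HUB–BRV = 85 min.

85 min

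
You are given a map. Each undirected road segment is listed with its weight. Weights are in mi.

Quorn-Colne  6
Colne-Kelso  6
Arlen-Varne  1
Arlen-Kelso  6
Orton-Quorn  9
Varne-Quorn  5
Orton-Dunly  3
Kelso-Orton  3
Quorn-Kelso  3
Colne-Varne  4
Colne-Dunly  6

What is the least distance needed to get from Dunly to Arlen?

Running Dijkstra from Dunly:
Dunly: 0
Orton: 3  (via Dunly)
Kelso: 6  (via Orton)
Colne: 6  (via Dunly)
Quorn: 9  (via Kelso)
Varne: 10  (via Colne)
Arlen: 11  (via Varne)
Shortest route: Dunly–Colne–Varne–Arlen = 11 mi.

11 mi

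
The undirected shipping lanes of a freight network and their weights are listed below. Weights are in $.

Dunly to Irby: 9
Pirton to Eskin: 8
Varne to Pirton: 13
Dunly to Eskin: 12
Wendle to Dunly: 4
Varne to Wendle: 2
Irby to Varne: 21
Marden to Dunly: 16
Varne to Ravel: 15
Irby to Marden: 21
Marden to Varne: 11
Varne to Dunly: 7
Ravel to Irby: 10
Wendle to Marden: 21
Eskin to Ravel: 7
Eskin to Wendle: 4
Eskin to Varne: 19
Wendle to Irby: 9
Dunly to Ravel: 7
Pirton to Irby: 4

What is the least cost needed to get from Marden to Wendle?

Running Dijkstra from Marden:
Marden: 0
Varne: 11  (via Marden)
Wendle: 13  (via Varne)
Shortest route: Marden–Varne–Wendle = $13.

$13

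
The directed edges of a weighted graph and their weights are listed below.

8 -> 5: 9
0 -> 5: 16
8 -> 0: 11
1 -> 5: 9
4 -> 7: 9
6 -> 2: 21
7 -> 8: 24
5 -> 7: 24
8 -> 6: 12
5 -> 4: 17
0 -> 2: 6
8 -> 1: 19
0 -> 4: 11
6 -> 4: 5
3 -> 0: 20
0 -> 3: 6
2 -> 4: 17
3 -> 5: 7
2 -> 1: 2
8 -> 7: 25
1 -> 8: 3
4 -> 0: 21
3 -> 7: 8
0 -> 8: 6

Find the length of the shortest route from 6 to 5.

Enumerating some paths:
6–4–0–3–5: 5+21+6+7 = 39
6–4–0–8–5: 5+21+6+9 = 41
6–2–1–5: 21+2+9 = 32
6–2–1–8–5: 21+2+3+9 = 35
Cheapest is 6–2–1–5 at 32.

32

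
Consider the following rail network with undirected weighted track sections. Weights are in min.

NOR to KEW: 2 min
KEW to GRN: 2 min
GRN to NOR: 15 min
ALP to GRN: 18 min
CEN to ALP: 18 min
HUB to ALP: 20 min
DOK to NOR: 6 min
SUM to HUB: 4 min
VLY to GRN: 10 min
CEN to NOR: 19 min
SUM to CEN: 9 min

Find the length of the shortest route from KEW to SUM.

Running Dijkstra from KEW:
KEW: 0
GRN: 2  (via KEW)
NOR: 2  (via KEW)
DOK: 8  (via NOR)
VLY: 12  (via GRN)
ALP: 20  (via GRN)
CEN: 21  (via NOR)
SUM: 30  (via CEN)
Shortest route: KEW → NOR → CEN → SUM = 30 min.

30 min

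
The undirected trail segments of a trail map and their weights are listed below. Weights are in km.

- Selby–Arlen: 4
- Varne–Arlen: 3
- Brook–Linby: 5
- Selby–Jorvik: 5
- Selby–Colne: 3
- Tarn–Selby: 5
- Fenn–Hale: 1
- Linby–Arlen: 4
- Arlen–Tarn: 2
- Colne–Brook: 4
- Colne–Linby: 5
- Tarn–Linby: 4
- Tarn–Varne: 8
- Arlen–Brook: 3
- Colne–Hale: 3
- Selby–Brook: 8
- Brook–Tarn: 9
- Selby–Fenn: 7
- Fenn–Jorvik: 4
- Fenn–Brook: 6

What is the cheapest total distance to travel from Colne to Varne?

Running Dijkstra from Colne:
Colne: 0
Selby: 3  (via Colne)
Hale: 3  (via Colne)
Fenn: 4  (via Hale)
Brook: 4  (via Colne)
Linby: 5  (via Colne)
Arlen: 7  (via Selby)
Tarn: 8  (via Selby)
Jorvik: 8  (via Selby)
Varne: 10  (via Arlen)
Shortest route: Colne → Selby → Arlen → Varne = 10 km.

10 km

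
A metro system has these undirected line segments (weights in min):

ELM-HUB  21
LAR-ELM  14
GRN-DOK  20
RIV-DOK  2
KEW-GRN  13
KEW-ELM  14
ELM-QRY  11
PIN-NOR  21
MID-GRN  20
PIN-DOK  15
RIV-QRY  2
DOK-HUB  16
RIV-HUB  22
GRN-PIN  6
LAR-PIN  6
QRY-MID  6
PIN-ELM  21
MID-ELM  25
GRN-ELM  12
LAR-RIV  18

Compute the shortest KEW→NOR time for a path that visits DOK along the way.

Best KEW to DOK: KEW → ELM → QRY → RIV → DOK costing 29
Shortest DOK→NOR: DOK → PIN → NOR = 36
Total via DOK: 29 + 36 = 65 min.

65 min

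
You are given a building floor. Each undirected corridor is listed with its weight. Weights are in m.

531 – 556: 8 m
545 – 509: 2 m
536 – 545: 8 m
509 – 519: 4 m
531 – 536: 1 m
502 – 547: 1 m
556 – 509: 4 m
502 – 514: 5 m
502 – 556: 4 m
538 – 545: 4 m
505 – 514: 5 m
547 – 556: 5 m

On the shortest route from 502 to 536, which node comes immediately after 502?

556

Compare a few routes:
502 → 547 → 556 → 531 → 536: 1+5+8+1 = 15
502 → 556 → 531 → 536: 4+8+1 = 13
The minimum is 13 m via 502 → 556 → 531 → 536.
So from 502 the first move is to 556.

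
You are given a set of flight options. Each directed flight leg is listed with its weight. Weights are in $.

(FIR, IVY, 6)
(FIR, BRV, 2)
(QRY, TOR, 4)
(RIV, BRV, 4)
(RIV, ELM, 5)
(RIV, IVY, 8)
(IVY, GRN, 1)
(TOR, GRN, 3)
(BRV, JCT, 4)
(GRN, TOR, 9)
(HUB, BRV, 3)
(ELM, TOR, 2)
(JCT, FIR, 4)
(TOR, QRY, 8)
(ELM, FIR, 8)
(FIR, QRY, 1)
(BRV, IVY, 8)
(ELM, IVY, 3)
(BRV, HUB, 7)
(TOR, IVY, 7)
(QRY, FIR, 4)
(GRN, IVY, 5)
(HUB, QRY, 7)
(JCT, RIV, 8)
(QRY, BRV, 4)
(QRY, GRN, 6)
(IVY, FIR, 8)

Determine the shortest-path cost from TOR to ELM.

Shortest distances from TOR:
TOR: 0
GRN: 3  (via TOR)
IVY: 7  (via TOR)
QRY: 8  (via TOR)
FIR: 12  (via QRY)
BRV: 12  (via QRY)
JCT: 16  (via BRV)
HUB: 19  (via BRV)
RIV: 24  (via JCT)
ELM: 29  (via RIV)
Shortest route: TOR → QRY → BRV → JCT → RIV → ELM = $29.

$29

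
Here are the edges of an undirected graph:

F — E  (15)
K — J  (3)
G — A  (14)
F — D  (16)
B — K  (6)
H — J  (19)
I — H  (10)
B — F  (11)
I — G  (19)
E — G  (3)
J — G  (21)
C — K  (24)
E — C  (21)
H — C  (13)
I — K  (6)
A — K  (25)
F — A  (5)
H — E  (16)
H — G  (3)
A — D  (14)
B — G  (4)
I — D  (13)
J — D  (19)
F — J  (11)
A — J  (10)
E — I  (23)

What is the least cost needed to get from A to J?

10

Enumerating some paths:
A - J: 10 = 10
A - F - J: 5+11 = 16
Cheapest is A - J at 10.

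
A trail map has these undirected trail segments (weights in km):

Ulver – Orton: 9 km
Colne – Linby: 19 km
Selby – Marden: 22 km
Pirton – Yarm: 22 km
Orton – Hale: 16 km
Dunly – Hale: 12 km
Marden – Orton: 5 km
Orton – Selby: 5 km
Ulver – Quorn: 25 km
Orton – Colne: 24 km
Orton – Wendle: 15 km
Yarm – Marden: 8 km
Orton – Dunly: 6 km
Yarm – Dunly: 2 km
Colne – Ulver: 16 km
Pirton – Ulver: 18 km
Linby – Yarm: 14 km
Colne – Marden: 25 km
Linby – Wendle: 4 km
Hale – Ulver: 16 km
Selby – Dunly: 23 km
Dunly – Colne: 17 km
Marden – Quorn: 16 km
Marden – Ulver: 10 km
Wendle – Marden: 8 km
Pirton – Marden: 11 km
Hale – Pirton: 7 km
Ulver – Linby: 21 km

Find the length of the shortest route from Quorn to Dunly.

Compare a few routes:
Quorn - Ulver - Orton - Dunly: 25+9+6 = 40
Quorn - Marden - Yarm - Dunly: 16+8+2 = 26
Quorn - Marden - Orton - Dunly: 16+5+6 = 27
Cheapest is Quorn - Marden - Yarm - Dunly at 26 km.

26 km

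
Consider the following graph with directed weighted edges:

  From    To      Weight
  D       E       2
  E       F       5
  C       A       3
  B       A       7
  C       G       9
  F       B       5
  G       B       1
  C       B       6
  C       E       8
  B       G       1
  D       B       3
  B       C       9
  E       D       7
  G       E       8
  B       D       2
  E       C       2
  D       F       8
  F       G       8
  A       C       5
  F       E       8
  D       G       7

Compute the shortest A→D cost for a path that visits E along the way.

Shortest A→E: A–C–E = 13
Shortest E→D: E–D = 7
Total via E: 13 + 7 = 20.

20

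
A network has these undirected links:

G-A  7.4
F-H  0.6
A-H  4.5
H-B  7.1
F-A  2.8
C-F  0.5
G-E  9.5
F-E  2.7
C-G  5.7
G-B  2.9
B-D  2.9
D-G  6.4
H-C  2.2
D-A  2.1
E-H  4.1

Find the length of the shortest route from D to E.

7.6

Running Dijkstra from D:
D: 0
A: 2.1  (via D)
B: 2.9  (via D)
F: 4.9  (via A)
C: 5.4  (via F)
H: 5.5  (via F)
G: 5.8  (via B)
E: 7.6  (via F)
Shortest route: D → A → F → E = 7.6.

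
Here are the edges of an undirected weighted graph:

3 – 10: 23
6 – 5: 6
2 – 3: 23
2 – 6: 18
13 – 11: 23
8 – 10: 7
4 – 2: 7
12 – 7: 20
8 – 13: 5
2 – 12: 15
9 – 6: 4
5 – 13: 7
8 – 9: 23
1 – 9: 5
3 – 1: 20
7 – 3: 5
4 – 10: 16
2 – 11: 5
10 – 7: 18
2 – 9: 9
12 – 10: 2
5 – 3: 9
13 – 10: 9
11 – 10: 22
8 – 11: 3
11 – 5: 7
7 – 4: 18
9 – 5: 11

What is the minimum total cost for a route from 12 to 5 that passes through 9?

Best 12 to 9: 12 → 2 → 9 costing 24
Best 9 to 5: 9 → 6 → 5 costing 10
Total via 9: 24 + 10 = 34.

34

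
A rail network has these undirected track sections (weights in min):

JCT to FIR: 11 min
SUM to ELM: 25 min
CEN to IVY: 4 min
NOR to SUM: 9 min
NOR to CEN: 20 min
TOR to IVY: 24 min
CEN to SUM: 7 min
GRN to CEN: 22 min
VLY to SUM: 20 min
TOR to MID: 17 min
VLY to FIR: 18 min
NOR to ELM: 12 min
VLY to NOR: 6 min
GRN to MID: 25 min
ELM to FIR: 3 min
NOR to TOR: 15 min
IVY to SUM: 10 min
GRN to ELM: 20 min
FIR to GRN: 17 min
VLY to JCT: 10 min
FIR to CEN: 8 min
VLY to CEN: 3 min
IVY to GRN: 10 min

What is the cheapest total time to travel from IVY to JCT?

17 min

Running Dijkstra from IVY:
IVY: 0
CEN: 4  (via IVY)
VLY: 7  (via CEN)
GRN: 10  (via IVY)
SUM: 10  (via IVY)
FIR: 12  (via CEN)
NOR: 13  (via VLY)
ELM: 15  (via FIR)
JCT: 17  (via VLY)
Shortest route: IVY → CEN → VLY → JCT = 17 min.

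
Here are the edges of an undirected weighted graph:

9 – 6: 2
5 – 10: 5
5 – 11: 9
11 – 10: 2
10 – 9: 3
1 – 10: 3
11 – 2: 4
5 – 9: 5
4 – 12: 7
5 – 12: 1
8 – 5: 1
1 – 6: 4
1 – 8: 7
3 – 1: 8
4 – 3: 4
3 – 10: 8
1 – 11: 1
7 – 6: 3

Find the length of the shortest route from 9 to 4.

13

Shortest distances from 9:
9: 0
6: 2  (via 9)
10: 3  (via 9)
5: 5  (via 9)
7: 5  (via 6)
11: 5  (via 10)
1: 6  (via 6)
8: 6  (via 5)
12: 6  (via 5)
2: 9  (via 11)
3: 11  (via 10)
4: 13  (via 12)
Shortest route: 9 → 5 → 12 → 4 = 13.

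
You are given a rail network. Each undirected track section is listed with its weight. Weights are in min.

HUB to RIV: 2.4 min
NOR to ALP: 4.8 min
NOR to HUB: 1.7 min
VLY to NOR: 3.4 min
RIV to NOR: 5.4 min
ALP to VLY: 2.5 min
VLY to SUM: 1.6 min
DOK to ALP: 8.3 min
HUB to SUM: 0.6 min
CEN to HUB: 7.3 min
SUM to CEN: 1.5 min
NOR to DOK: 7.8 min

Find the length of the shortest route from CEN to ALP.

Enumerating some paths:
CEN - SUM - VLY - ALP: 1.5+1.6+2.5 = 5.6
CEN - SUM - HUB - NOR - ALP: 1.5+0.6+1.7+4.8 = 8.6
Cheapest is CEN - SUM - VLY - ALP at 5.6 min.

5.6 min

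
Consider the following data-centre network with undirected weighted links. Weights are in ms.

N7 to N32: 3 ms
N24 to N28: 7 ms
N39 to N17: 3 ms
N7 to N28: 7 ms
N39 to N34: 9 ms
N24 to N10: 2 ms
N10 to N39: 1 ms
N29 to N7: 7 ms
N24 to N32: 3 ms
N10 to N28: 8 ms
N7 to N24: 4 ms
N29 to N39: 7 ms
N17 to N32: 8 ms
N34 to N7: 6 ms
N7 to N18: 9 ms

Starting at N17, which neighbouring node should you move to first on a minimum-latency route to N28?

N39

Candidate routes:
N17 - N39 - N10 - N28: 3+1+8 = 12
N17 - N39 - N10 - N24 - N28: 3+1+2+7 = 13
Cheapest is N17 - N39 - N10 - N28 at 12 ms.
So from N17 the first move is to N39.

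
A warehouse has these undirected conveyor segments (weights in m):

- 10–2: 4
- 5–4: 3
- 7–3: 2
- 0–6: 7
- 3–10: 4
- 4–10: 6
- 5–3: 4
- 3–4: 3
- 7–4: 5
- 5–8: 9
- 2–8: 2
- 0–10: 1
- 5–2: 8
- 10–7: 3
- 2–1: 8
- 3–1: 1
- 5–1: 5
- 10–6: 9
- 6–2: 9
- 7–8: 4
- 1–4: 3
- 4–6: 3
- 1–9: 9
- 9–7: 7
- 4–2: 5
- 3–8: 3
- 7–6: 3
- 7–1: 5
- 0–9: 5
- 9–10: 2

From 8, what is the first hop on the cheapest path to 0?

2

Candidate routes:
8–3–10–0: 3+4+1 = 8
8–2–10–0: 2+4+1 = 7
Cheapest is 8–2–10–0 at 7 m.
So from 8 the first move is to 2.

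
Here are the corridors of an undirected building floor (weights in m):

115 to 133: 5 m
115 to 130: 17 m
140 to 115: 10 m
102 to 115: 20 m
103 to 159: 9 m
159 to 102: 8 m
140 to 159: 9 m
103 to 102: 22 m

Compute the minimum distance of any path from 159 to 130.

Settle nodes by increasing distance from 159:
159: 0
102: 8  (via 159)
140: 9  (via 159)
103: 9  (via 159)
115: 19  (via 140)
133: 24  (via 115)
130: 36  (via 115)
Shortest route: 159 → 140 → 115 → 130 = 36 m.

36 m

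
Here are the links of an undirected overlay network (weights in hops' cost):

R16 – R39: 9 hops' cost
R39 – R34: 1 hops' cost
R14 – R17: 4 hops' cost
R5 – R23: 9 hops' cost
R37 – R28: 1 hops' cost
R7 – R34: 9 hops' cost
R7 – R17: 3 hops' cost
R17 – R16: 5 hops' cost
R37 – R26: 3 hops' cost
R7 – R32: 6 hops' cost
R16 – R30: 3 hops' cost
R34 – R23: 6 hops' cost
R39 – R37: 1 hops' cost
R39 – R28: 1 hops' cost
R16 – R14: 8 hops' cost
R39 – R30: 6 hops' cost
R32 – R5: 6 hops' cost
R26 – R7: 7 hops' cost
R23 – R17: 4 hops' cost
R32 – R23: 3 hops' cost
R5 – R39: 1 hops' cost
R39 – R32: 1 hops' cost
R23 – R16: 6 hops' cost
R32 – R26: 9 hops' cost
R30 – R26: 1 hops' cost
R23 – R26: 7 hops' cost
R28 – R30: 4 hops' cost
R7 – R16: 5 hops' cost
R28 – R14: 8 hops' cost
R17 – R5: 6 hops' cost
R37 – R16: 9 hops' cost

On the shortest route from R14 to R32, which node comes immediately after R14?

R28

Candidate routes:
R14–R28–R37–R39–R32: 8+1+1+1 = 11
R14–R17–R5–R39–R32: 4+6+1+1 = 12
R14–R17–R23–R32: 4+4+3 = 11
R14–R28–R39–R32: 8+1+1 = 10
The minimum is 10 hops' cost via R14–R28–R39–R32.
So from R14 the first move is to R28.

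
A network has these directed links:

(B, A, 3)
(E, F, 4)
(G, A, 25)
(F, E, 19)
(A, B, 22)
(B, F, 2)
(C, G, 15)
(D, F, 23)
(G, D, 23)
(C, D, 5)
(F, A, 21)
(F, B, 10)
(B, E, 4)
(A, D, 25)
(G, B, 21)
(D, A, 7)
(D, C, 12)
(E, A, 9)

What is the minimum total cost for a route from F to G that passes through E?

75

Shortest F→E: F–B–E = 14
Shortest E→G: E–A–D–C–G = 61
Total via E: 14 + 61 = 75.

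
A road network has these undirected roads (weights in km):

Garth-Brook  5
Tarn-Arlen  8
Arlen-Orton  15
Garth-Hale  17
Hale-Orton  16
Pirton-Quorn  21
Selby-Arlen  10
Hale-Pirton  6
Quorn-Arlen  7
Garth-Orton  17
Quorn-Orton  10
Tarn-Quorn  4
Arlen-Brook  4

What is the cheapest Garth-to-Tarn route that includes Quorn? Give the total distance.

20 km

Shortest Garth→Quorn: Garth–Brook–Arlen–Quorn = 16
Shortest Quorn→Tarn: Quorn–Tarn = 4
Total via Quorn: 16 + 4 = 20 km.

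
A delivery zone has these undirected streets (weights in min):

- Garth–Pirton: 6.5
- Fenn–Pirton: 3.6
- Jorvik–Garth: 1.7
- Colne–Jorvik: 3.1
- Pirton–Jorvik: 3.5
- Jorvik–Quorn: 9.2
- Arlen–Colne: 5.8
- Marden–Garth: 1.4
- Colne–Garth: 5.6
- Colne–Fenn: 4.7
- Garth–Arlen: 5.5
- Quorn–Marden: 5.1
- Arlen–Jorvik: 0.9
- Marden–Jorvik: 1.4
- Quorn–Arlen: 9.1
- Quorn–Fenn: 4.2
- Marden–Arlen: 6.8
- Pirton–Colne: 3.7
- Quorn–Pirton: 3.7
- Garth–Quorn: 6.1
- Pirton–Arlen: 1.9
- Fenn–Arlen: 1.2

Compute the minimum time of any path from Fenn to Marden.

3.5 min

Running Dijkstra from Fenn:
Fenn: 0
Arlen: 1.2  (via Fenn)
Jorvik: 2.1  (via Arlen)
Pirton: 3.1  (via Arlen)
Marden: 3.5  (via Jorvik)
Shortest route: Fenn–Arlen–Jorvik–Marden = 3.5 min.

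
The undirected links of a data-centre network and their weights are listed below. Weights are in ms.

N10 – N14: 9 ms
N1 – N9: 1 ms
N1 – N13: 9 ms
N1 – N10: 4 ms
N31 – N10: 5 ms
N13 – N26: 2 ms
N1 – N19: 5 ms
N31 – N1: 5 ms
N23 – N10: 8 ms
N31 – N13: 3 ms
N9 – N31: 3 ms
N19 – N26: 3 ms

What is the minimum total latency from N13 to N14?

Compare a few routes:
N13–N31–N1–N10–N14: 3+5+4+9 = 21
N13–N31–N10–N14: 3+5+9 = 17
N13–N31–N9–N1–N10–N14: 3+3+1+4+9 = 20
Cheapest is N13–N31–N10–N14 at 17 ms.

17 ms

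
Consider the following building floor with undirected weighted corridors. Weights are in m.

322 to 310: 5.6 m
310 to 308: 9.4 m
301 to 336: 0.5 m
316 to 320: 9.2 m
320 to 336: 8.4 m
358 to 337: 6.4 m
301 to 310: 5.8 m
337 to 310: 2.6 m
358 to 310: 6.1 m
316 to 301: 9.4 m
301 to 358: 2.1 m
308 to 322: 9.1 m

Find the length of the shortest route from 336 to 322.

Enumerating some paths:
336–301–358–310–322: 0.5+2.1+6.1+5.6 = 14.3
336–301–310–308–322: 0.5+5.8+9.4+9.1 = 24.8
336–301–358–337–310–322: 0.5+2.1+6.4+2.6+5.6 = 17.2
336–301–310–322: 0.5+5.8+5.6 = 11.9
Cheapest is 336–301–310–322 at 11.9 m.

11.9 m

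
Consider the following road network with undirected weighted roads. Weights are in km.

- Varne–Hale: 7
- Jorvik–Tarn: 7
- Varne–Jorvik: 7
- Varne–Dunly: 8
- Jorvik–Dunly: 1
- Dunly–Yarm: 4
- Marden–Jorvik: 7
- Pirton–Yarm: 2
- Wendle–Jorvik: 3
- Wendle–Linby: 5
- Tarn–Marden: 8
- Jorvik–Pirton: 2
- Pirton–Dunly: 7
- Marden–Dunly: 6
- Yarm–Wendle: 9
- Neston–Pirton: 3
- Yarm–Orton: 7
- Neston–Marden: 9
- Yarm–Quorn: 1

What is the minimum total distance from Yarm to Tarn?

11 km

Running Dijkstra from Yarm:
Yarm: 0
Quorn: 1  (via Yarm)
Pirton: 2  (via Yarm)
Jorvik: 4  (via Pirton)
Dunly: 4  (via Yarm)
Neston: 5  (via Pirton)
Orton: 7  (via Yarm)
Wendle: 7  (via Jorvik)
Marden: 10  (via Dunly)
Varne: 11  (via Jorvik)
Tarn: 11  (via Jorvik)
Shortest route: Yarm → Pirton → Jorvik → Tarn = 11 km.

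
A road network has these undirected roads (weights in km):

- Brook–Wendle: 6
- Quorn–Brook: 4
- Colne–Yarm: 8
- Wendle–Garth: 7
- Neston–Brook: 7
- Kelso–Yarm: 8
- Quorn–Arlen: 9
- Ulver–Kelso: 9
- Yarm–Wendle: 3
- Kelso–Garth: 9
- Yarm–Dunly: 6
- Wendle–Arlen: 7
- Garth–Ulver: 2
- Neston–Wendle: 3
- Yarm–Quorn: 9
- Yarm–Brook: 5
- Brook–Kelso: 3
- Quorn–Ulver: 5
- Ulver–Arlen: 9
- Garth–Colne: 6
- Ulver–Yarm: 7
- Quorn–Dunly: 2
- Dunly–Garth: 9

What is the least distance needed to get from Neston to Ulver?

12 km

Running Dijkstra from Neston:
Neston: 0
Wendle: 3  (via Neston)
Yarm: 6  (via Wendle)
Brook: 7  (via Neston)
Kelso: 10  (via Brook)
Arlen: 10  (via Wendle)
Garth: 10  (via Wendle)
Quorn: 11  (via Brook)
Dunly: 12  (via Yarm)
Ulver: 12  (via Garth)
Shortest route: Neston → Wendle → Garth → Ulver = 12 km.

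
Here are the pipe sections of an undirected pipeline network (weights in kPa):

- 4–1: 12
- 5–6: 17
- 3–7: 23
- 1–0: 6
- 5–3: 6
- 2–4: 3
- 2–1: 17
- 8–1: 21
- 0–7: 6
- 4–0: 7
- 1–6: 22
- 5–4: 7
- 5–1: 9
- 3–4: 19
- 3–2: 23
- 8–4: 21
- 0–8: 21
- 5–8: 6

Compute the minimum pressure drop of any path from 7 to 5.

Candidate routes:
7 → 0 → 1 → 5: 6+6+9 = 21
7 → 3 → 5: 23+6 = 29
7 → 0 → 1 → 4 → 5: 6+6+12+7 = 31
7 → 0 → 4 → 5: 6+7+7 = 20
Cheapest is 7 → 0 → 4 → 5 at 20 kPa.

20 kPa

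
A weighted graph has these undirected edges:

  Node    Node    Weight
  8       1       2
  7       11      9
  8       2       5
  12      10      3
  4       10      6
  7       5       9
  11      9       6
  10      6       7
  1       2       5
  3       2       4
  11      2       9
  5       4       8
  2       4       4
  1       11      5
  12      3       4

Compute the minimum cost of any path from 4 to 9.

Settle nodes by increasing distance from 4:
4: 0
2: 4  (via 4)
10: 6  (via 4)
3: 8  (via 2)
5: 8  (via 4)
1: 9  (via 2)
8: 9  (via 2)
12: 9  (via 10)
6: 13  (via 10)
11: 13  (via 2)
7: 17  (via 5)
9: 19  (via 11)
Shortest route: 4 → 2 → 11 → 9 = 19.

19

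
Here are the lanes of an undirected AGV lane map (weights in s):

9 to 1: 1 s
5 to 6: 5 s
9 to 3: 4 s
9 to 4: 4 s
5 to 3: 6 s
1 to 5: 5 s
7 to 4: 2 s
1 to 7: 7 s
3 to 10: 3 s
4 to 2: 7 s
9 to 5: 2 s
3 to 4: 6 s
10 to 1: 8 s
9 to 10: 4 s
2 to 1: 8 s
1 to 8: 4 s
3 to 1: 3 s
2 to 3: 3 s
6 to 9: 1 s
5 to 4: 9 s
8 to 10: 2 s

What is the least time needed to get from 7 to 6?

Enumerating some paths:
7–1–9–6: 7+1+1 = 9
7–4–9–6: 2+4+1 = 7
7–4–9–5–6: 2+4+2+5 = 13
The minimum is 7 s via 7–4–9–6.

7 s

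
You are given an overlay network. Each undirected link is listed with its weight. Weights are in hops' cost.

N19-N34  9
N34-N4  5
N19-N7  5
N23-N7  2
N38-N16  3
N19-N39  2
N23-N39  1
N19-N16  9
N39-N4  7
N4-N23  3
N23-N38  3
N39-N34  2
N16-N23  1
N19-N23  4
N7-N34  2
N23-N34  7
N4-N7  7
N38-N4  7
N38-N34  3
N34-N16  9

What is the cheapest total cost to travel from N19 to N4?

Candidate routes:
N19–N39–N23–N4: 2+1+3 = 6
N19–N23–N4: 4+3 = 7
N19–N39–N34–N4: 2+2+5 = 9
N19–N39–N4: 2+7 = 9
The minimum is 6 hops' cost via N19–N39–N23–N4.

6 hops' cost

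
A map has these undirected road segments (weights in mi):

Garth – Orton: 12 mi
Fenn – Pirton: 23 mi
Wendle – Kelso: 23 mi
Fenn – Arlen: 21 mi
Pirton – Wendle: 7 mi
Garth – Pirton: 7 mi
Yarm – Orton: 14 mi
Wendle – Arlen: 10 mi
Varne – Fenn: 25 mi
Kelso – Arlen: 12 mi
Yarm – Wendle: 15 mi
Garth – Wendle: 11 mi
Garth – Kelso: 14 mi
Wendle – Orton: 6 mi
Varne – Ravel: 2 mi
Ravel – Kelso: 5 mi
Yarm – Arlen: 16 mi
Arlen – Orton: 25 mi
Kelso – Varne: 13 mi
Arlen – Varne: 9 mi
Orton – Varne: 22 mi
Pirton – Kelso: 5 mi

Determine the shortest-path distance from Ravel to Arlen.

11 mi

Running Dijkstra from Ravel:
Ravel: 0
Varne: 2  (via Ravel)
Kelso: 5  (via Ravel)
Pirton: 10  (via Kelso)
Arlen: 11  (via Varne)
Shortest route: Ravel–Varne–Arlen = 11 mi.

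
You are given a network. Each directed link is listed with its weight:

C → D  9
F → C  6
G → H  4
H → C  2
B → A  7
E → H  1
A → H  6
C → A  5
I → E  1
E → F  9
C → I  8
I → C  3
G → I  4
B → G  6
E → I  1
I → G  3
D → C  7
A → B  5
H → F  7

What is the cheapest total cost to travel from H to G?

Compare a few routes:
H - F - C - I - G: 7+6+8+3 = 24
H - C - A - B - G: 2+5+5+6 = 18
H - C - I - G: 2+8+3 = 13
The minimum is 13 via H - C - I - G.

13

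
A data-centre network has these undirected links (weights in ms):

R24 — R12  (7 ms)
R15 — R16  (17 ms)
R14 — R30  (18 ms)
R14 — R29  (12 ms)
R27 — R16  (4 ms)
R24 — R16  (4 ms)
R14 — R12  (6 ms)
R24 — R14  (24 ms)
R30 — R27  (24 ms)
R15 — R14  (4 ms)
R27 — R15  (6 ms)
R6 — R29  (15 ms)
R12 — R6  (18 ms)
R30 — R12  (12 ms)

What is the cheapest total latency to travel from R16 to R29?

Settle nodes by increasing distance from R16:
R16: 0
R27: 4  (via R16)
R24: 4  (via R16)
R15: 10  (via R27)
R12: 11  (via R24)
R14: 14  (via R15)
R30: 23  (via R12)
R29: 26  (via R14)
Shortest route: R16 → R27 → R15 → R14 → R29 = 26 ms.

26 ms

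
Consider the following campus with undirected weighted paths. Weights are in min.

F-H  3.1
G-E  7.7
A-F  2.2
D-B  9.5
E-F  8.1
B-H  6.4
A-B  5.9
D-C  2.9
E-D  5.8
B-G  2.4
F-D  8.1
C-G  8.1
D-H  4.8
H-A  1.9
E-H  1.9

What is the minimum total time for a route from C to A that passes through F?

Shortest C→F: C → D → H → F = 10.8
Shortest F→A: F → A = 2.2
Total via F: 10.8 + 2.2 = 13 min.

13 min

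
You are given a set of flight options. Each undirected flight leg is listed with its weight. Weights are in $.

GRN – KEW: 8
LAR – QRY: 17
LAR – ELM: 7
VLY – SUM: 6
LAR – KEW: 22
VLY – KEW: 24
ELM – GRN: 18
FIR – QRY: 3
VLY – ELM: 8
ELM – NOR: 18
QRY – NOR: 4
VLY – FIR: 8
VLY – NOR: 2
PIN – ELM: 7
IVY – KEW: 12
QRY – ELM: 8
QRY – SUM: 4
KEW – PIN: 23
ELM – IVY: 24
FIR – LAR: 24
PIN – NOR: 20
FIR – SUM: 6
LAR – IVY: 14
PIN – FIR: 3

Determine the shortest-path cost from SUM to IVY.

Settle nodes by increasing distance from SUM:
SUM: 0
QRY: 4  (via SUM)
VLY: 6  (via SUM)
FIR: 6  (via SUM)
NOR: 8  (via QRY)
PIN: 9  (via FIR)
ELM: 12  (via QRY)
LAR: 19  (via ELM)
KEW: 30  (via VLY)
GRN: 30  (via ELM)
IVY: 33  (via LAR)
Shortest route: SUM → QRY → ELM → LAR → IVY = $33.

$33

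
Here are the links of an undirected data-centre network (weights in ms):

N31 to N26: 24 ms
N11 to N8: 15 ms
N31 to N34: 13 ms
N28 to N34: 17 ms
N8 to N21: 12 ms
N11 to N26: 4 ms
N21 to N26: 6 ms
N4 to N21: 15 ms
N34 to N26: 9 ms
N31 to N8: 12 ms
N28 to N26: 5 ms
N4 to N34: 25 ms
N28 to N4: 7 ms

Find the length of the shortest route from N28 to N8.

23 ms

Settle nodes by increasing distance from N28:
N28: 0
N26: 5  (via N28)
N4: 7  (via N28)
N11: 9  (via N26)
N21: 11  (via N26)
N34: 14  (via N26)
N8: 23  (via N21)
Shortest route: N28–N26–N21–N8 = 23 ms.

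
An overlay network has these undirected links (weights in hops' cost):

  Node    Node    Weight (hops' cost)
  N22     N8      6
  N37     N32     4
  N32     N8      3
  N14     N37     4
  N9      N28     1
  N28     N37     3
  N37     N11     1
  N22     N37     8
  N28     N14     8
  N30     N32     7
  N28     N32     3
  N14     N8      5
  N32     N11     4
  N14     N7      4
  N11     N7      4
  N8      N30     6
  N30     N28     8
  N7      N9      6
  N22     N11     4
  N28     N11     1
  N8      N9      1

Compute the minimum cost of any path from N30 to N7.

13 hops' cost

Candidate routes:
N30 - N32 - N11 - N7: 7+4+4 = 15
N30 - N8 - N9 - N7: 6+1+6 = 13
The minimum is 13 hops' cost via N30 - N8 - N9 - N7.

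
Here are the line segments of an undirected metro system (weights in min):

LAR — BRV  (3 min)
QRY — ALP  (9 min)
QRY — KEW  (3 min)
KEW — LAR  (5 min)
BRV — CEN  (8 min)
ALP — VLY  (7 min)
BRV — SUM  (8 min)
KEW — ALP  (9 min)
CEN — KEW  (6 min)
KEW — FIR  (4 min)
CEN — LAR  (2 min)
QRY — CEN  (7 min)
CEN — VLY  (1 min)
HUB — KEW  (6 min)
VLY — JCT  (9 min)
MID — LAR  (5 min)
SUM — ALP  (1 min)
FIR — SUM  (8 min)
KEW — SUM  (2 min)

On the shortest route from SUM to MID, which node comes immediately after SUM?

Enumerating some paths:
SUM–KEW–LAR–MID: 2+5+5 = 12
SUM–ALP–VLY–CEN–LAR–MID: 1+7+1+2+5 = 16
SUM–KEW–CEN–LAR–MID: 2+6+2+5 = 15
Cheapest is SUM–KEW–LAR–MID at 12 min.
So from SUM the first move is to KEW.

KEW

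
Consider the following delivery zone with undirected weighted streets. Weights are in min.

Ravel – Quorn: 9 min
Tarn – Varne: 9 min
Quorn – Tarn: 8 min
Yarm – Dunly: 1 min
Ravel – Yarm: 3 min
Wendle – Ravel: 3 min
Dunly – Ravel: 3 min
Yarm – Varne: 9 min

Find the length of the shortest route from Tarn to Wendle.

20 min

Enumerating some paths:
Tarn → Varne → Yarm → Dunly → Ravel → Wendle: 9+9+1+3+3 = 25
Tarn → Quorn → Ravel → Wendle: 8+9+3 = 20
Tarn → Varne → Yarm → Ravel → Wendle: 9+9+3+3 = 24
Cheapest is Tarn → Quorn → Ravel → Wendle at 20 min.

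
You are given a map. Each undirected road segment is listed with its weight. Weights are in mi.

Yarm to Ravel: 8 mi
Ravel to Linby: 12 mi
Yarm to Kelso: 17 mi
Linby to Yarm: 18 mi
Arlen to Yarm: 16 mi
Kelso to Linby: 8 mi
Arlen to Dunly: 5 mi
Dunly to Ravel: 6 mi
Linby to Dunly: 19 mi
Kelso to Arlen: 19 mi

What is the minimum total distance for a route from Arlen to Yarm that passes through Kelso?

Shortest Arlen→Kelso: Arlen → Kelso = 19
Best Kelso to Yarm: Kelso → Yarm costing 17
Total via Kelso: 19 + 17 = 36 mi.

36 mi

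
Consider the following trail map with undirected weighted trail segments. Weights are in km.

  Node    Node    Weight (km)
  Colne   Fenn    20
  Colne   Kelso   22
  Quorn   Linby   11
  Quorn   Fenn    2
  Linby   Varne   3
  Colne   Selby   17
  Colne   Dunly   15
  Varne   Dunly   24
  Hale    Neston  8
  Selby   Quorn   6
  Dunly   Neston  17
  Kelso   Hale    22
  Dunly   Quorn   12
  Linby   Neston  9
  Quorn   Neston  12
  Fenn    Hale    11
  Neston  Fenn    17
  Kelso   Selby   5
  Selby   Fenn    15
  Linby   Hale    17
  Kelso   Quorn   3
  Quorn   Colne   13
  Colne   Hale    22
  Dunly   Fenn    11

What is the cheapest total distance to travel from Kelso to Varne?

17 km

Settle nodes by increasing distance from Kelso:
Kelso: 0
Quorn: 3  (via Kelso)
Fenn: 5  (via Quorn)
Selby: 5  (via Kelso)
Linby: 14  (via Quorn)
Neston: 15  (via Quorn)
Dunly: 15  (via Quorn)
Hale: 16  (via Fenn)
Colne: 16  (via Quorn)
Varne: 17  (via Linby)
Shortest route: Kelso → Quorn → Linby → Varne = 17 km.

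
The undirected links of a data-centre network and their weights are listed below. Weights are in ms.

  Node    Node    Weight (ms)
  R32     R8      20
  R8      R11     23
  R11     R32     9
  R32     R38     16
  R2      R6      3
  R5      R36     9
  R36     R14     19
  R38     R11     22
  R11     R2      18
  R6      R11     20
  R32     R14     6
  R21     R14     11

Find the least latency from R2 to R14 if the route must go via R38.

62 ms

Shortest R2→R38: R2–R11–R38 = 40
Best R38 to R14: R38–R32–R14 costing 22
Total via R38: 40 + 22 = 62 ms.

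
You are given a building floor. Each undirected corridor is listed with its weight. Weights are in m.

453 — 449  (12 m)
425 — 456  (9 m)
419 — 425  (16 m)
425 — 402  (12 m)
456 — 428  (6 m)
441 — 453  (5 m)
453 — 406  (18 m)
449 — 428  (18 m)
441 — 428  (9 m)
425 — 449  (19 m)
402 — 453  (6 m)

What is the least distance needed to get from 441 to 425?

Compare a few routes:
441–453–402–425: 5+6+12 = 23
441–453–449–425: 5+12+19 = 36
441–428–449–425: 9+18+19 = 46
441–428–456–425: 9+6+9 = 24
The minimum is 23 m via 441–453–402–425.

23 m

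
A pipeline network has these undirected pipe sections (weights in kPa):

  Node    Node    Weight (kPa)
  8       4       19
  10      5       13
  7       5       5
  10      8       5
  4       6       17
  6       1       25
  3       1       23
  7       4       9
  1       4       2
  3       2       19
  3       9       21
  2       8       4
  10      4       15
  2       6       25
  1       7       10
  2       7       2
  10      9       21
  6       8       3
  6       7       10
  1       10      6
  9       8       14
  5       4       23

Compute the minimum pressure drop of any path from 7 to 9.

Running Dijkstra from 7:
7: 0
2: 2  (via 7)
5: 5  (via 7)
8: 6  (via 2)
4: 9  (via 7)
6: 9  (via 8)
1: 10  (via 7)
10: 11  (via 8)
9: 20  (via 8)
Shortest route: 7 → 2 → 8 → 9 = 20 kPa.

20 kPa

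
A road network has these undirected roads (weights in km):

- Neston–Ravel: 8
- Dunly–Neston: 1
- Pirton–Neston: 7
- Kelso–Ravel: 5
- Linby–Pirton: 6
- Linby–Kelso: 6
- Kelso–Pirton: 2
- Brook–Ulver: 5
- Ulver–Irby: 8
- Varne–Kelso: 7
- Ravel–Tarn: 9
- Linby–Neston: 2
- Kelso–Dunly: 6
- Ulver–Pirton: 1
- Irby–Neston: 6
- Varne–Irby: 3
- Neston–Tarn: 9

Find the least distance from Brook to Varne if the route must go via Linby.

23 km

Shortest Brook→Linby: Brook → Ulver → Pirton → Linby = 12
Best Linby to Varne: Linby → Neston → Irby → Varne costing 11
Total via Linby: 12 + 11 = 23 km.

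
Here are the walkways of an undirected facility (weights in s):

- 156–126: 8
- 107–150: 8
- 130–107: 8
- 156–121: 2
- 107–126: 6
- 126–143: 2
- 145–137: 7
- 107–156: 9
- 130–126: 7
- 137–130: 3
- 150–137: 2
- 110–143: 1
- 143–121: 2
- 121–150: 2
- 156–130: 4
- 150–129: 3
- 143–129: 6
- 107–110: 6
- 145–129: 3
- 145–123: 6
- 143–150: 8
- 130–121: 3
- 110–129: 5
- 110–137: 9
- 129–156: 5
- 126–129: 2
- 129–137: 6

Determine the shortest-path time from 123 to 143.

Running Dijkstra from 123:
123: 0
145: 6  (via 123)
129: 9  (via 145)
126: 11  (via 129)
150: 12  (via 129)
143: 13  (via 126)
Shortest route: 123–145–129–126–143 = 13 s.

13 s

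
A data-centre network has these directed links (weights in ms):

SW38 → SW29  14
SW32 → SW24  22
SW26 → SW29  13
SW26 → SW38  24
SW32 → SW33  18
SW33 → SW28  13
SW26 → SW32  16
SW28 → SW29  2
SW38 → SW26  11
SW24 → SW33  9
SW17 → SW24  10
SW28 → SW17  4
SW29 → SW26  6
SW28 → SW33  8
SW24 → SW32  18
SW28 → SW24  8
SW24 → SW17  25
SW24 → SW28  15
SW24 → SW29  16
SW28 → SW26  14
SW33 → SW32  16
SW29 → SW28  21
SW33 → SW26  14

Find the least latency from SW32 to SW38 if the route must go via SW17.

Best SW32 to SW17: SW32 → SW33 → SW28 → SW17 costing 35
Shortest SW17→SW38: SW17 → SW24 → SW29 → SW26 → SW38 = 56
Total via SW17: 35 + 56 = 91 ms.

91 ms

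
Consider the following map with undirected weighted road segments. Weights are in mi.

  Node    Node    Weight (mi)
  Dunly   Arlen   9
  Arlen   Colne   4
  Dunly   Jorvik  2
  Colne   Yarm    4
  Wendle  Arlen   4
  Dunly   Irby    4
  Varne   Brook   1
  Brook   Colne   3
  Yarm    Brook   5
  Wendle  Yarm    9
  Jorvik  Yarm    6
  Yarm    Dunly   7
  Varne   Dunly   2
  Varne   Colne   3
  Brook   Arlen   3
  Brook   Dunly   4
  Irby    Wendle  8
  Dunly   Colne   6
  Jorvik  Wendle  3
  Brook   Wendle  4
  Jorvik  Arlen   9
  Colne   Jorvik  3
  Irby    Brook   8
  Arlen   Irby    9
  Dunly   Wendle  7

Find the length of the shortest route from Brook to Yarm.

Running Dijkstra from Brook:
Brook: 0
Varne: 1  (via Brook)
Colne: 3  (via Brook)
Arlen: 3  (via Brook)
Dunly: 3  (via Varne)
Wendle: 4  (via Brook)
Yarm: 5  (via Brook)
Shortest route: Brook → Yarm = 5 mi.

5 mi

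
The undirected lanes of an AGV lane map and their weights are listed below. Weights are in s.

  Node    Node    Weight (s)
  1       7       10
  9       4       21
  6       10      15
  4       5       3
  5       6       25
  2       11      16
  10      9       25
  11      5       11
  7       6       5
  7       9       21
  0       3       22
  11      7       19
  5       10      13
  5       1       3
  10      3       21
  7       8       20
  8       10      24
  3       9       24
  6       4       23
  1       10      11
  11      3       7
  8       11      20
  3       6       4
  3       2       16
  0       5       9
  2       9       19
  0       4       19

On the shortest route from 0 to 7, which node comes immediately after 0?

5

Compare a few routes:
0 → 4 → 5 → 1 → 7: 19+3+3+10 = 35
0 → 5 → 1 → 7: 9+3+10 = 22
0 → 3 → 6 → 7: 22+4+5 = 31
Cheapest is 0 → 5 → 1 → 7 at 22 s.
So from 0 the first move is to 5.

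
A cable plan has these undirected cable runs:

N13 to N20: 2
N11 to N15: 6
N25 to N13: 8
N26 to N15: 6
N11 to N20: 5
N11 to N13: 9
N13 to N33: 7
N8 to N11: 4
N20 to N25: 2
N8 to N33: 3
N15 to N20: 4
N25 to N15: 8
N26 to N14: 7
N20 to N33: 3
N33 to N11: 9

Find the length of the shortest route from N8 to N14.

Candidate routes:
N8 - N11 - N15 - N26 - N14: 4+6+6+7 = 23
N8 - N11 - N20 - N15 - N26 - N14: 4+5+4+6+7 = 26
The minimum is 23 via N8 - N11 - N15 - N26 - N14.

23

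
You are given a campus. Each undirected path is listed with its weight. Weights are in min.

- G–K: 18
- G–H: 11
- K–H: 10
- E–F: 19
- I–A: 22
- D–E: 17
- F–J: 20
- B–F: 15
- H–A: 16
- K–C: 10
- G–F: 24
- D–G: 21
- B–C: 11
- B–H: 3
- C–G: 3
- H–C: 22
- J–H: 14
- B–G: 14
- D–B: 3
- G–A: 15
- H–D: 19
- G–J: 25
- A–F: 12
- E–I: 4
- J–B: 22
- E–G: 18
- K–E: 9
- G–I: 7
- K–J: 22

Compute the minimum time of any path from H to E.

Running Dijkstra from H:
H: 0
B: 3  (via H)
D: 6  (via B)
K: 10  (via H)
G: 11  (via H)
C: 14  (via B)
J: 14  (via H)
A: 16  (via H)
F: 18  (via B)
I: 18  (via G)
E: 19  (via K)
Shortest route: H–K–E = 19 min.

19 min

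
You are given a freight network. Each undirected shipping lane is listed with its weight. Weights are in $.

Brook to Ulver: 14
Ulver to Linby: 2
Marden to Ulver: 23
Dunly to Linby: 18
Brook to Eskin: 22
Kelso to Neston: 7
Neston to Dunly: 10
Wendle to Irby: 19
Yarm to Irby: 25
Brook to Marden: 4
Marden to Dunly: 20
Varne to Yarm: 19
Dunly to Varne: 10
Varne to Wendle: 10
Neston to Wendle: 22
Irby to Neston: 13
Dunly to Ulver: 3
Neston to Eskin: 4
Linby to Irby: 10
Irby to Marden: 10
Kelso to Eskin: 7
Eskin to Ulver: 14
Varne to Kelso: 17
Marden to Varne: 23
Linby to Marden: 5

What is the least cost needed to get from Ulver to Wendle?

Shortest distances from Ulver:
Ulver: 0
Linby: 2  (via Ulver)
Dunly: 3  (via Ulver)
Marden: 7  (via Linby)
Brook: 11  (via Marden)
Irby: 12  (via Linby)
Neston: 13  (via Dunly)
Varne: 13  (via Dunly)
Eskin: 14  (via Ulver)
Kelso: 20  (via Neston)
Wendle: 23  (via Varne)
Shortest route: Ulver–Dunly–Varne–Wendle = $23.

$23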